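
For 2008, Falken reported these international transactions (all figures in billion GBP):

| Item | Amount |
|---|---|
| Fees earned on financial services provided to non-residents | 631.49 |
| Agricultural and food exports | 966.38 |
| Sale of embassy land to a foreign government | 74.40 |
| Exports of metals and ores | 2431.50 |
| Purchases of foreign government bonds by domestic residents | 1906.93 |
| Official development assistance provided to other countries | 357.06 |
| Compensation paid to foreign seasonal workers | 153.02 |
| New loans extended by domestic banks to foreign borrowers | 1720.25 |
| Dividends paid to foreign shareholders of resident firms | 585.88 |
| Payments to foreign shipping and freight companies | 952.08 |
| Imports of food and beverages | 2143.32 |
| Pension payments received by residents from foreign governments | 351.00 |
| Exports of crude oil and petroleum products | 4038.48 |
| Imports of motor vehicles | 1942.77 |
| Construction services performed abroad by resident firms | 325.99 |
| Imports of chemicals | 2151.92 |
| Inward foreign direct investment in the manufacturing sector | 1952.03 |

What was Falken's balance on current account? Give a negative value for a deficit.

458.79

Goods: -2143.32 + 4038.48 + 2431.50 - 1942.77 - 2151.92 + 966.38 = 1198.35
Services: -952.08 + 325.99 + 631.49 = 5.40
Primary income: -153.02 - 585.88 = -738.90
Secondary income: 351.00 - 357.06 = -6.06
Current account = 1198.35 + 5.40 + (-738.90) + (-6.06) = 458.79
(Excluded from the current account — capital account: sale of embassy land to a foreign government 74.40; financial account: purchases of foreign government bonds by domestic residents 1906.93, new loans extended by domestic banks to foreign borrowers 1720.25, inward foreign direct investment in the manufacturing sector 1952.03.)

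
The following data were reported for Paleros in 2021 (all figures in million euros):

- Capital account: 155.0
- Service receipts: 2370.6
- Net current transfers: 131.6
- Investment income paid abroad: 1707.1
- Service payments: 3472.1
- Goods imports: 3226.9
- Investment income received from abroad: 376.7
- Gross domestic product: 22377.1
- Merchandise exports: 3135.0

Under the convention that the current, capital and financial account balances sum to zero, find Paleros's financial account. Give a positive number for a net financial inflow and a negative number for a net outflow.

2237.2

Goods balance = 3135.0 - 3226.9 = -91.9
Services balance = 2370.6 - 3472.1 = -1101.5
Trade balance (goods + services) = -91.9 + (-1101.5) = -1193.4
Net primary income = 376.7 - 1707.1 = -1330.4
Net secondary income = 131.6
Current account = -1193.4 + (-1330.4) + 131.6 = -2392.2
Financial account = -(-2392.2 + 155.0) = 2237.2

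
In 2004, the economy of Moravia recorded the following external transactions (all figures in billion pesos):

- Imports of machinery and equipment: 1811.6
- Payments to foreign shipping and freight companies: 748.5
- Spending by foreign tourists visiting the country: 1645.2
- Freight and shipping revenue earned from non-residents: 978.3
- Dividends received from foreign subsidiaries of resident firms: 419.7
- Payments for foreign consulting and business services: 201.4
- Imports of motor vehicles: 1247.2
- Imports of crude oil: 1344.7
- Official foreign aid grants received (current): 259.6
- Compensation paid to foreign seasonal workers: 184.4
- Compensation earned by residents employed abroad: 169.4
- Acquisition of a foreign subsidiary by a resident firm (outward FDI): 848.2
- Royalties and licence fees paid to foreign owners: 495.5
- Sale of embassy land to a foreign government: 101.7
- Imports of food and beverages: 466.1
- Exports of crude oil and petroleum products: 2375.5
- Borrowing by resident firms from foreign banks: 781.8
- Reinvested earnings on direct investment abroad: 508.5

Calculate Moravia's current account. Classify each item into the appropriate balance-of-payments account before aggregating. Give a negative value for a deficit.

Goods: -1811.6 - 466.1 - 1344.7 + 2375.5 - 1247.2 = -2494.1
Services: -748.5 + 1645.2 - 201.4 + 978.3 - 495.5 = 1178.1
Primary income: 169.4 - 184.4 + 419.7 + 508.5 = 913.2
Secondary income: 259.6
Current account = (-2494.1) + 1178.1 + 913.2 + 259.6 = -143.2
(Excluded from the current account — financial account: acquisition of a foreign subsidiary by a resident firm (outward FDI) 848.2, borrowing by resident firms from foreign banks 781.8; capital account: sale of embassy land to a foreign government 101.7.)

-143.2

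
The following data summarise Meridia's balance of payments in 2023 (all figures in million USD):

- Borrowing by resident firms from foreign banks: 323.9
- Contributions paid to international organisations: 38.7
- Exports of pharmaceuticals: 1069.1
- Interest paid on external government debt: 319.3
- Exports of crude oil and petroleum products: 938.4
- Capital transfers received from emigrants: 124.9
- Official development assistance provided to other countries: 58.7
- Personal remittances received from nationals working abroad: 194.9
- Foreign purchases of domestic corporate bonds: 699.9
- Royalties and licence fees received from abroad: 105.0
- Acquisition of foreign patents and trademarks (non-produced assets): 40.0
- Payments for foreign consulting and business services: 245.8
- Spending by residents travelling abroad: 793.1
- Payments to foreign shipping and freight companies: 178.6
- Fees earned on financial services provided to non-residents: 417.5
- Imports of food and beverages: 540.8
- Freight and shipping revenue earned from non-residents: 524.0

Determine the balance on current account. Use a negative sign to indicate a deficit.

Goods: 938.4 - 540.8 + 1069.1 = 1466.7
Services: 524.0 - 793.1 + 417.5 - 245.8 - 178.6 + 105.0 = -171.0
Primary income: -319.3
Secondary income: -38.7 - 58.7 + 194.9 = 97.5
Current account = 1466.7 + (-171.0) + (-319.3) + 97.5 = 1073.9
(Excluded from the current account — financial account: borrowing by resident firms from foreign banks 323.9, foreign purchases of domestic corporate bonds 699.9; capital account: capital transfers received from emigrants 124.9, acquisition of foreign patents and trademarks (non-produced assets) 40.0.)

1073.9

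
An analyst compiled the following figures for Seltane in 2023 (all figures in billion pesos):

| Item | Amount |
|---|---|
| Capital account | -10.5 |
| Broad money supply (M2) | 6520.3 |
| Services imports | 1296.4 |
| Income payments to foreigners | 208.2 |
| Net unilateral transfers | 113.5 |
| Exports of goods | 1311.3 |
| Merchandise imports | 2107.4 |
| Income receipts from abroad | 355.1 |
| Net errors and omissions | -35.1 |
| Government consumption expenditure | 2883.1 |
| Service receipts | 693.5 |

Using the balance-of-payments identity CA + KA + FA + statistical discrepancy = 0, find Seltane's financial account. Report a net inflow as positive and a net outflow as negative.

Goods balance = 1311.3 - 2107.4 = -796.1
Services balance = 693.5 - 1296.4 = -602.9
Trade balance (goods + services) = -796.1 + (-602.9) = -1399.0
Net primary income = 355.1 - 208.2 = 146.9
Net secondary income = 113.5
Current account = -1399.0 + 146.9 + 113.5 = -1138.6
Financial account = -(-1138.6 + (-10.5) + (-35.1)) = 1184.2

1184.2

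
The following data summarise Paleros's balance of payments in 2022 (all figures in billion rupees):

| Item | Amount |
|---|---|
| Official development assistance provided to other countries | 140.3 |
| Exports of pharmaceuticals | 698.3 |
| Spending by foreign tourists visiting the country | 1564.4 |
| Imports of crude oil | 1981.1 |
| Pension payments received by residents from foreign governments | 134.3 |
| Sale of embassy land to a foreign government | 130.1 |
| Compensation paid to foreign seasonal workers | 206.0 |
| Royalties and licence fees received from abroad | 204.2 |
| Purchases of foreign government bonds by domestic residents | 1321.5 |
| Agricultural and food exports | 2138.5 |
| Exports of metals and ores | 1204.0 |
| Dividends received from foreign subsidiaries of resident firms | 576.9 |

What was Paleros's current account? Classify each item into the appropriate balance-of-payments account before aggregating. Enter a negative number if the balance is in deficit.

Goods: 2138.5 + 1204.0 + 698.3 - 1981.1 = 2059.7
Services: 1564.4 + 204.2 = 1768.6
Primary income: -206.0 + 576.9 = 370.9
Secondary income: 134.3 - 140.3 = -6.0
Current account = 2059.7 + 1768.6 + 370.9 + (-6.0) = 4193.2
(Excluded from the current account — capital account: sale of embassy land to a foreign government 130.1; financial account: purchases of foreign government bonds by domestic residents 1321.5.)

4193.2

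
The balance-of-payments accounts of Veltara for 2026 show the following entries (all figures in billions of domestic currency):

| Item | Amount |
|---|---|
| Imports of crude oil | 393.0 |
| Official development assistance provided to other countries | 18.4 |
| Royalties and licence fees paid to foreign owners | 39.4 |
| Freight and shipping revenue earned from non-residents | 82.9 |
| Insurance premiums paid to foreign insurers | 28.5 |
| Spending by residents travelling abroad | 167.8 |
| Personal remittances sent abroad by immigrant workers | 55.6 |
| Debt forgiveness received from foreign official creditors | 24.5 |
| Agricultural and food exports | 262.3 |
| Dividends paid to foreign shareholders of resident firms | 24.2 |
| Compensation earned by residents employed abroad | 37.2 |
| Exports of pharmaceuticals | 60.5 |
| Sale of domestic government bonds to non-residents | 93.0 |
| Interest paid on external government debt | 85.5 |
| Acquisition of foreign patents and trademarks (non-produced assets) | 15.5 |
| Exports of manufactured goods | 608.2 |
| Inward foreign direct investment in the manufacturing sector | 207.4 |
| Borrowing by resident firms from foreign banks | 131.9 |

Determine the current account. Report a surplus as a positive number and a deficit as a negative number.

Goods: 60.5 + 608.2 - 393.0 + 262.3 = 538.0
Services: 82.9 - 28.5 - 167.8 - 39.4 = -152.8
Primary income: -24.2 - 85.5 + 37.2 = -72.5
Secondary income: -18.4 - 55.6 = -74.0
Current account = 538.0 + (-152.8) + (-72.5) + (-74.0) = 238.7
(Excluded from the current account — capital account: debt forgiveness received from foreign official creditors 24.5, acquisition of foreign patents and trademarks (non-produced assets) 15.5; financial account: sale of domestic government bonds to non-residents 93.0, inward foreign direct investment in the manufacturing sector 207.4, borrowing by resident firms from foreign banks 131.9.)

238.7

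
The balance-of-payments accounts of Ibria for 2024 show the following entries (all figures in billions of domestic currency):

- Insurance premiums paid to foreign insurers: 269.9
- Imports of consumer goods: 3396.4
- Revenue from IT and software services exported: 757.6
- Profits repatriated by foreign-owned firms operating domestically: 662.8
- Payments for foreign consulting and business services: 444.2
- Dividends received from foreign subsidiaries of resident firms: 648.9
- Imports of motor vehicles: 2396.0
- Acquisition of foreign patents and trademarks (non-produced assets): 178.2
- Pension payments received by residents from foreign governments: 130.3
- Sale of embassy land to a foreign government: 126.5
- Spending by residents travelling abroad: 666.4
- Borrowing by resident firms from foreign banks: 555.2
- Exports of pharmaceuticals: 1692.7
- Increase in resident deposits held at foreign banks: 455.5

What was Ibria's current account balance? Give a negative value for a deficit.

Goods: -3396.4 - 2396.0 + 1692.7 = -4099.7
Services: -269.9 - 666.4 + 757.6 - 444.2 = -622.9
Primary income: -662.8 + 648.9 = -13.9
Secondary income: 130.3
Current account = (-4099.7) + (-622.9) + (-13.9) + 130.3 = -4606.2
(Excluded from the current account — capital account: acquisition of foreign patents and trademarks (non-produced assets) 178.2, sale of embassy land to a foreign government 126.5; financial account: borrowing by resident firms from foreign banks 555.2, increase in resident deposits held at foreign banks 455.5.)

-4606.2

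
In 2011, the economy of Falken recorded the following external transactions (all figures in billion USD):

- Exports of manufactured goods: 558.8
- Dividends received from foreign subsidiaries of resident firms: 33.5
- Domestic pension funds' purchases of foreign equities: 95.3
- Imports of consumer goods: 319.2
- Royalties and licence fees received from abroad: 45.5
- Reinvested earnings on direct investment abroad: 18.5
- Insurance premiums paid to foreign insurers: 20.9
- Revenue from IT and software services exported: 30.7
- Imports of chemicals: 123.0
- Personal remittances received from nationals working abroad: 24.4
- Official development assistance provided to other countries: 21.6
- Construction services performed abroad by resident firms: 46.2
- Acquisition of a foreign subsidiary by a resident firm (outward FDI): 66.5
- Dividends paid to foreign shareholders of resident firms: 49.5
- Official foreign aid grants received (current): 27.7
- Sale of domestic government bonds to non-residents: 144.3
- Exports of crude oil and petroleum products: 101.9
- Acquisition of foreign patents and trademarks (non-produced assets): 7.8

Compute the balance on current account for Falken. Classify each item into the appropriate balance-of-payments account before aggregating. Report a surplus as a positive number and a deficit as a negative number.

353.0

Goods: 558.8 + 101.9 - 123.0 - 319.2 = 218.5
Services: 45.5 - 20.9 + 30.7 + 46.2 = 101.5
Primary income: -49.5 + 18.5 + 33.5 = 2.5
Secondary income: 24.4 + 27.7 - 21.6 = 30.5
Current account = 218.5 + 101.5 + 2.5 + 30.5 = 353.0
(Excluded from the current account — financial account: domestic pension funds' purchases of foreign equities 95.3, acquisition of a foreign subsidiary by a resident firm (outward FDI) 66.5, sale of domestic government bonds to non-residents 144.3; capital account: acquisition of foreign patents and trademarks (non-produced assets) 7.8.)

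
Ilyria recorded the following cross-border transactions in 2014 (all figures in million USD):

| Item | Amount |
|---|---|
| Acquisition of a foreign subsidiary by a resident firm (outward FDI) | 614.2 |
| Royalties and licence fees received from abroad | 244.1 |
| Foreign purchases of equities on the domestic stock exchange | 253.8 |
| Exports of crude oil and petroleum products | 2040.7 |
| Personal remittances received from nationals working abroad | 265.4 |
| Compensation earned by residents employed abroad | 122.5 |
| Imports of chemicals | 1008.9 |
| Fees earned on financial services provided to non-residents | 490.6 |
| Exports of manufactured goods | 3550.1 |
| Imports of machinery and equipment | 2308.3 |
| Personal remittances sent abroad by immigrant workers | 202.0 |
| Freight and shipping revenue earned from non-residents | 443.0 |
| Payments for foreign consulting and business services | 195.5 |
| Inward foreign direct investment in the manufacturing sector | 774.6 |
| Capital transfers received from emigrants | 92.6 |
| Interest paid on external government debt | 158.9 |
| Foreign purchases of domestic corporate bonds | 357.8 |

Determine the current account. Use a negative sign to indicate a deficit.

Goods: -1008.9 - 2308.3 + 3550.1 + 2040.7 = 2273.6
Services: 443.0 + 244.1 - 195.5 + 490.6 = 982.2
Primary income: 122.5 - 158.9 = -36.4
Secondary income: -202.0 + 265.4 = 63.4
Current account = 2273.6 + 982.2 + (-36.4) + 63.4 = 3282.8
(Excluded from the current account — financial account: acquisition of a foreign subsidiary by a resident firm (outward FDI) 614.2, foreign purchases of equities on the domestic stock exchange 253.8, inward foreign direct investment in the manufacturing sector 774.6, foreign purchases of domestic corporate bonds 357.8; capital account: capital transfers received from emigrants 92.6.)

3282.8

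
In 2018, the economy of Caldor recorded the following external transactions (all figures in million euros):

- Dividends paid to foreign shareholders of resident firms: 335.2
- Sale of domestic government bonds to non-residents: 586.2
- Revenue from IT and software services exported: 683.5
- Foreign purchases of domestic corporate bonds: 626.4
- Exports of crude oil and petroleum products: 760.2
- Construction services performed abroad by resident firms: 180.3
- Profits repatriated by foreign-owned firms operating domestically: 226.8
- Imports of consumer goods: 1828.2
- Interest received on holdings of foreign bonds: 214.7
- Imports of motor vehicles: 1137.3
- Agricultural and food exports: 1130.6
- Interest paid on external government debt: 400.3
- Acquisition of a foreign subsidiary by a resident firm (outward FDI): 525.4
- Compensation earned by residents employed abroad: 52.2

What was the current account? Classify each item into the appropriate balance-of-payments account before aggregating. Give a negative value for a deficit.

-906.3

Goods: 760.2 - 1137.3 - 1828.2 + 1130.6 = -1074.7
Services: 683.5 + 180.3 = 863.8
Primary income: 52.2 - 226.8 + 214.7 - 335.2 - 400.3 = -695.4
Current account = (-1074.7) + 863.8 + (-695.4) = -906.3
(Excluded from the current account — financial account: sale of domestic government bonds to non-residents 586.2, foreign purchases of domestic corporate bonds 626.4, acquisition of a foreign subsidiary by a resident firm (outward FDI) 525.4.)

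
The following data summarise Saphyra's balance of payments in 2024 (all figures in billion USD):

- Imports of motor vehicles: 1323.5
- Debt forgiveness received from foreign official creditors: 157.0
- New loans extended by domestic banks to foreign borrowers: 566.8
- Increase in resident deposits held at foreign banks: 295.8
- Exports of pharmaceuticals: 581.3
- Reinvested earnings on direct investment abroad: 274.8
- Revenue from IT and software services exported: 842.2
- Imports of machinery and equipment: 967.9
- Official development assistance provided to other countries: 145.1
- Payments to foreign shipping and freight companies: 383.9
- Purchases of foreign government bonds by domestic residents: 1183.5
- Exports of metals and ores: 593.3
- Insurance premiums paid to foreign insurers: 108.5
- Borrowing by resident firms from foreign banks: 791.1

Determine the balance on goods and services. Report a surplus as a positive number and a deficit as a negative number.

Goods: 581.3 - 1323.5 + 593.3 - 967.9 = -1116.8
Services: 842.2 - 108.5 - 383.9 = 349.8
Trade balance = -1116.8 + 349.8 = -767.0
(Excluded from the trade balance — capital account: debt forgiveness received from foreign official creditors 157.0; financial account: new loans extended by domestic banks to foreign borrowers 566.8, increase in resident deposits held at foreign banks 295.8, purchases of foreign government bonds by domestic residents 1183.5, borrowing by resident firms from foreign banks 791.1; primary income: reinvested earnings on direct investment abroad 274.8; secondary income: official development assistance provided to other countries 145.1.)

-767.0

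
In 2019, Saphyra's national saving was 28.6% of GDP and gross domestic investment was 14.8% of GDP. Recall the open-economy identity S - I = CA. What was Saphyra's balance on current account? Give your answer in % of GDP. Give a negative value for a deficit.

13.8

CA = S - I = 28.6 - 14.8 = 13.8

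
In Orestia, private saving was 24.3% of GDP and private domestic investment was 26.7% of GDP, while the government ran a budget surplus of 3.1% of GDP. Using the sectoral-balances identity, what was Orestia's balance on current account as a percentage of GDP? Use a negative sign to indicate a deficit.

By the sectoral-balances identity, CA = (S_private - I) + (T - G).
Private balance = 24.3 - 26.7 = -2.4
Government balance (T - G) = 3.1
CA = -2.4 + 3.1 = 0.7

0.7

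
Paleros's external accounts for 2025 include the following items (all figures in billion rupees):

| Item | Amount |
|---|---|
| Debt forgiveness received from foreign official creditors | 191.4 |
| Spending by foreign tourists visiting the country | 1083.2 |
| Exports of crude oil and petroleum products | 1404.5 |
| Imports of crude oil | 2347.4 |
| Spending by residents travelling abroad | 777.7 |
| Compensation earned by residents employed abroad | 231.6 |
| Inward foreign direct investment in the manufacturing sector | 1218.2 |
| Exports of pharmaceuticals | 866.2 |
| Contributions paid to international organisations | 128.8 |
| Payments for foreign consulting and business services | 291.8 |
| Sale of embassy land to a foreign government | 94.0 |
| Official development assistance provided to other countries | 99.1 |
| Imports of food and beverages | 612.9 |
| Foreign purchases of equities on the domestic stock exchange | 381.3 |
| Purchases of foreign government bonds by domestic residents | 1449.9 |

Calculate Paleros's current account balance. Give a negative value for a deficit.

Goods: 1404.5 - 2347.4 + 866.2 - 612.9 = -689.6
Services: 1083.2 - 777.7 - 291.8 = 13.7
Primary income: 231.6
Secondary income: -99.1 - 128.8 = -227.9
Current account = (-689.6) + 13.7 + 231.6 + (-227.9) = -672.2
(Excluded from the current account — capital account: debt forgiveness received from foreign official creditors 191.4, sale of embassy land to a foreign government 94.0; financial account: inward foreign direct investment in the manufacturing sector 1218.2, foreign purchases of equities on the domestic stock exchange 381.3, purchases of foreign government bonds by domestic residents 1449.9.)

-672.2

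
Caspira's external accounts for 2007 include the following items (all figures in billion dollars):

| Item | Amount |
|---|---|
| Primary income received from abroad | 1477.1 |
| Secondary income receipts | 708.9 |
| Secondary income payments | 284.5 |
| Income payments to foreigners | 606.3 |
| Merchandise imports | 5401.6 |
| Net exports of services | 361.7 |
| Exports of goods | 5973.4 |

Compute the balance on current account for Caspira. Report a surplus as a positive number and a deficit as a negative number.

Goods balance = 5973.4 - 5401.6 = 571.8
Services balance = 361.7
Trade balance (goods + services) = 571.8 + 361.7 = 933.5
Net primary income = 1477.1 - 606.3 = 870.8
Net secondary income = 708.9 - 284.5 = 424.4
Current account = 933.5 + 870.8 + 424.4 = 2228.7

2228.7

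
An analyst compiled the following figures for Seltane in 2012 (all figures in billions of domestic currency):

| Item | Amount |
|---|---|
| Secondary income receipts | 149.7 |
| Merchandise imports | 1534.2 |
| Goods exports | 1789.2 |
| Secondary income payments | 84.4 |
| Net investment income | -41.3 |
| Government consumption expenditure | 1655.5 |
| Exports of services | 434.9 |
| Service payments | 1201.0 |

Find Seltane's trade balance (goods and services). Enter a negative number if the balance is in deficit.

-511.1

Goods balance = 1789.2 - 1534.2 = 255.0
Services balance = 434.9 - 1201.0 = -766.1
Trade balance (goods + services) = 255.0 + (-766.1) = -511.1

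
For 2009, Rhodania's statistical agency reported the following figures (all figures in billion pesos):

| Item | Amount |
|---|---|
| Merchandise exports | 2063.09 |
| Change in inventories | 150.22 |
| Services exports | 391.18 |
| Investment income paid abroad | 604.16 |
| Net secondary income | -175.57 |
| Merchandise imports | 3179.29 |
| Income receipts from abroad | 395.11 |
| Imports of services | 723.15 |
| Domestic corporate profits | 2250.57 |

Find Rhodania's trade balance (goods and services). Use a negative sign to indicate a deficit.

-1448.17

Goods balance = 2063.09 - 3179.29 = -1116.20
Services balance = 391.18 - 723.15 = -331.97
Trade balance (goods + services) = -1116.20 + (-331.97) = -1448.17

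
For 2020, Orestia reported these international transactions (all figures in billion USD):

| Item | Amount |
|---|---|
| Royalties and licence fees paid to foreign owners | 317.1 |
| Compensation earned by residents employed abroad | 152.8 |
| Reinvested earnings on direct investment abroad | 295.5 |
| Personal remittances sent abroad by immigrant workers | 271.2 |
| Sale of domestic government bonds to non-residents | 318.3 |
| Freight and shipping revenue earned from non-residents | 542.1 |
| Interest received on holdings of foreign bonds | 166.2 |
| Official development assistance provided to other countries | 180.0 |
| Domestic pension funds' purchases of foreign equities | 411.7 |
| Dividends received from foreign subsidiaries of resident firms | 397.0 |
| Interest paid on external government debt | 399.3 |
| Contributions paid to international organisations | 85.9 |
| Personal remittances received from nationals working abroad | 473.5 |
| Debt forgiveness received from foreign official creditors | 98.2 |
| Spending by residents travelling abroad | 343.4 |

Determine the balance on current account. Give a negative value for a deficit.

Services: 542.1 - 317.1 - 343.4 = -118.4
Primary income: -399.3 + 397.0 + 295.5 + 152.8 + 166.2 = 612.2
Secondary income: 473.5 - 85.9 - 180.0 - 271.2 = -63.6
Current account = (-118.4) + 612.2 + (-63.6) = 430.2
(Excluded from the current account — financial account: sale of domestic government bonds to non-residents 318.3, domestic pension funds' purchases of foreign equities 411.7; capital account: debt forgiveness received from foreign official creditors 98.2.)

430.2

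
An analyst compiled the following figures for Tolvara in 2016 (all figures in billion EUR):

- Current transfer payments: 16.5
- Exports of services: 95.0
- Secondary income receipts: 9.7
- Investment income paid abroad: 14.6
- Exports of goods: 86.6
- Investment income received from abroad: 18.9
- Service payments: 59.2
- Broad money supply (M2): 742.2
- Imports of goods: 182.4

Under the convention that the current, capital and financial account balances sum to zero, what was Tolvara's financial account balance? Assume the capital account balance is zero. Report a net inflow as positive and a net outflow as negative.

Goods balance = 86.6 - 182.4 = -95.8
Services balance = 95.0 - 59.2 = 35.8
Trade balance (goods + services) = -95.8 + 35.8 = -60.0
Net primary income = 18.9 - 14.6 = 4.3
Net secondary income = 9.7 - 16.5 = -6.8
Current account = -60.0 + 4.3 + (-6.8) = -62.5
Financial account = -(-62.5) = 62.5

62.5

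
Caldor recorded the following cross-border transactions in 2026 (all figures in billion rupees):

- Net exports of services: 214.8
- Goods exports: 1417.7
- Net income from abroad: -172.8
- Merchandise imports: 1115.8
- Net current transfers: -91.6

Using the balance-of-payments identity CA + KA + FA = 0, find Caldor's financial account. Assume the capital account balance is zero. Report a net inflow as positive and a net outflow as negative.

-252.3

Goods balance = 1417.7 - 1115.8 = 301.9
Services balance = 214.8
Trade balance (goods + services) = 301.9 + 214.8 = 516.7
Net primary income = -172.8
Net secondary income = -91.6
Current account = 516.7 + (-172.8) + (-91.6) = 252.3
Financial account = -(252.3) = -252.3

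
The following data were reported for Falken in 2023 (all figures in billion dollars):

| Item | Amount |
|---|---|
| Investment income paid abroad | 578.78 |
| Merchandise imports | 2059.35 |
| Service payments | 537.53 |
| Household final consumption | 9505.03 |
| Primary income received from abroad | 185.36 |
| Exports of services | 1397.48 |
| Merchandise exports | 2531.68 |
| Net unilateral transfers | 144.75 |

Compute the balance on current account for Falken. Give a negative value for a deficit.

1083.61

Goods balance = 2531.68 - 2059.35 = 472.33
Services balance = 1397.48 - 537.53 = 859.95
Trade balance (goods + services) = 472.33 + 859.95 = 1332.28
Net primary income = 185.36 - 578.78 = -393.42
Net secondary income = 144.75
Current account = 1332.28 + (-393.42) + 144.75 = 1083.61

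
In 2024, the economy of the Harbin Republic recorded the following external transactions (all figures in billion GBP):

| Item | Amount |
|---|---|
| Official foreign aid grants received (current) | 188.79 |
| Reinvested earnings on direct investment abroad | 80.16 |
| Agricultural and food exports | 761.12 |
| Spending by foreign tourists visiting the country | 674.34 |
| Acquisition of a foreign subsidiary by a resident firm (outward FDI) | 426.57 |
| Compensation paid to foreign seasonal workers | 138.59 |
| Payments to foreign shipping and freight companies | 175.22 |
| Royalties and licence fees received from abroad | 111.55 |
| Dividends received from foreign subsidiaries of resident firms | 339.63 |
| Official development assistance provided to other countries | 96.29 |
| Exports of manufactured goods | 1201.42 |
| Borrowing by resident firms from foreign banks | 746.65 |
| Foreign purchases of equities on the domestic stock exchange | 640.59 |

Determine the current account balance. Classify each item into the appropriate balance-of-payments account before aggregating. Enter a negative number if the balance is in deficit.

Goods: 761.12 + 1201.42 = 1962.54
Services: -175.22 + 111.55 + 674.34 = 610.67
Primary income: 339.63 + 80.16 - 138.59 = 281.20
Secondary income: 188.79 - 96.29 = 92.50
Current account = 1962.54 + 610.67 + 281.20 + 92.50 = 2946.91
(Excluded from the current account — financial account: acquisition of a foreign subsidiary by a resident firm (outward FDI) 426.57, borrowing by resident firms from foreign banks 746.65, foreign purchases of equities on the domestic stock exchange 640.59.)

2946.91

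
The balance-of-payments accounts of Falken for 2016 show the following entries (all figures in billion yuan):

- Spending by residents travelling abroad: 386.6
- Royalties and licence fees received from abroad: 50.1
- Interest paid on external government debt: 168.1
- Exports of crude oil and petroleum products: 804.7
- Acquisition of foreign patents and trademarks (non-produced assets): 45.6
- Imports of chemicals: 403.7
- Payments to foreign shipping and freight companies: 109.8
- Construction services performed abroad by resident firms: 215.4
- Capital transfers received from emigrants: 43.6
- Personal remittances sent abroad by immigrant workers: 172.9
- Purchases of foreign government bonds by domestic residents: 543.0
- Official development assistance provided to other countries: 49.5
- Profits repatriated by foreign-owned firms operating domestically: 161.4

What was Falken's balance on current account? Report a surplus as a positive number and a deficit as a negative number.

Goods: -403.7 + 804.7 = 401.0
Services: -386.6 - 109.8 + 215.4 + 50.1 = -230.9
Primary income: -168.1 - 161.4 = -329.5
Secondary income: -49.5 - 172.9 = -222.4
Current account = 401.0 + (-230.9) + (-329.5) + (-222.4) = -381.8
(Excluded from the current account — capital account: acquisition of foreign patents and trademarks (non-produced assets) 45.6, capital transfers received from emigrants 43.6; financial account: purchases of foreign government bonds by domestic residents 543.0.)

-381.8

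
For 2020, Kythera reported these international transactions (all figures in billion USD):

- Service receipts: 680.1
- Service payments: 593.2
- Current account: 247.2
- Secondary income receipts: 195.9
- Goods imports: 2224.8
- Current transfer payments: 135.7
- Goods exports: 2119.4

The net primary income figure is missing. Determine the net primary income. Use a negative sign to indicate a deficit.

Current account = goods balance + services balance + net primary income + net secondary income
Sum of the known components = 41.7
Net primary income = CA - (known components) = 247.2 - 41.7 = 205.5

205.5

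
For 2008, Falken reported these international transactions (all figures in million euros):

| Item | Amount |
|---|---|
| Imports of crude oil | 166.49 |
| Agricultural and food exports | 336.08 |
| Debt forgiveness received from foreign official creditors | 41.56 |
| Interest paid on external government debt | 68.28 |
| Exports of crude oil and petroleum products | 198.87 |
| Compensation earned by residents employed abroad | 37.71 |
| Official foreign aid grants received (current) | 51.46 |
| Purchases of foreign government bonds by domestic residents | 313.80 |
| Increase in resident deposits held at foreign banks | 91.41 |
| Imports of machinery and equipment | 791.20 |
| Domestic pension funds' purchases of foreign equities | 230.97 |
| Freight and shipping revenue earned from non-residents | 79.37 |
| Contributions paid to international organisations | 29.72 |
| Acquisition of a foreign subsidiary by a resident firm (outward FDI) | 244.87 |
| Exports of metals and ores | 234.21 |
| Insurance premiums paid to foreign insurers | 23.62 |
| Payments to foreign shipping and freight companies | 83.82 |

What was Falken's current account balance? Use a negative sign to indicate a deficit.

Goods: -791.20 + 336.08 - 166.49 + 198.87 + 234.21 = -188.53
Services: -23.62 + 79.37 - 83.82 = -28.07
Primary income: 37.71 - 68.28 = -30.57
Secondary income: -29.72 + 51.46 = 21.74
Current account = (-188.53) + (-28.07) + (-30.57) + 21.74 = -225.43
(Excluded from the current account — capital account: debt forgiveness received from foreign official creditors 41.56; financial account: purchases of foreign government bonds by domestic residents 313.80, increase in resident deposits held at foreign banks 91.41, domestic pension funds' purchases of foreign equities 230.97, acquisition of a foreign subsidiary by a resident firm (outward FDI) 244.87.)

-225.43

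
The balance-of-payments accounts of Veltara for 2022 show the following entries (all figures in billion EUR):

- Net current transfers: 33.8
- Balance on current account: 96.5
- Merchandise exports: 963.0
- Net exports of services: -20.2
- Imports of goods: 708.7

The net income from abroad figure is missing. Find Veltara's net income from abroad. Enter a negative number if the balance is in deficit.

-171.4

Current account = goods balance + services balance + net primary income + net secondary income
Sum of the known components = 267.9
Net income from abroad = CA - (known components) = 96.5 - 267.9 = -171.4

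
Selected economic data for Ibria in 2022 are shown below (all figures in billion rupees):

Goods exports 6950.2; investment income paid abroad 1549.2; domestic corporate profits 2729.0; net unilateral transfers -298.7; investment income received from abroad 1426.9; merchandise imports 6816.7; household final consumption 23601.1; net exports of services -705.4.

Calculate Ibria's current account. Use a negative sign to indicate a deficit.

-992.9

Goods balance = 6950.2 - 6816.7 = 133.5
Services balance = -705.4
Trade balance (goods + services) = 133.5 + (-705.4) = -571.9
Net primary income = 1426.9 - 1549.2 = -122.3
Net secondary income = -298.7
Current account = -571.9 + (-122.3) + (-298.7) = -992.9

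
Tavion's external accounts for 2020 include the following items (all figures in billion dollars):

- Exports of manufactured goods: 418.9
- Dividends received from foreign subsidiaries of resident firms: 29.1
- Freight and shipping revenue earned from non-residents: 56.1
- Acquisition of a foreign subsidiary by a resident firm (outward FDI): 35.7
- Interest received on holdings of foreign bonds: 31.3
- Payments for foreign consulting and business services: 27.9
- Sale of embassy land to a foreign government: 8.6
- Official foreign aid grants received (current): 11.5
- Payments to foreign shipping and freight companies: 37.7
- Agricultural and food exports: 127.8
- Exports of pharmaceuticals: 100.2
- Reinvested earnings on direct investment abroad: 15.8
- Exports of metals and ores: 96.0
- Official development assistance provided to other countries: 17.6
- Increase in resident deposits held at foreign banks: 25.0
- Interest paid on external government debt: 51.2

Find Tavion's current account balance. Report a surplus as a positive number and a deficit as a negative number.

752.3

Goods: 127.8 + 418.9 + 96.0 + 100.2 = 742.9
Services: -27.9 - 37.7 + 56.1 = -9.5
Primary income: 31.3 + 29.1 - 51.2 + 15.8 = 25.0
Secondary income: -17.6 + 11.5 = -6.1
Current account = 742.9 + (-9.5) + 25.0 + (-6.1) = 752.3
(Excluded from the current account — financial account: acquisition of a foreign subsidiary by a resident firm (outward FDI) 35.7, increase in resident deposits held at foreign banks 25.0; capital account: sale of embassy land to a foreign government 8.6.)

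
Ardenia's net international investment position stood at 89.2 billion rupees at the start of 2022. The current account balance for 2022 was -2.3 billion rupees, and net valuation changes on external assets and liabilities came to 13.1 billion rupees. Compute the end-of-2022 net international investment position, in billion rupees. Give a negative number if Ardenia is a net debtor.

100.0

Change in NIIP = current account + net valuation change = -2.3 + 13.1 = 10.8
End-of-year NIIP = 89.2 + 10.8 = 100.0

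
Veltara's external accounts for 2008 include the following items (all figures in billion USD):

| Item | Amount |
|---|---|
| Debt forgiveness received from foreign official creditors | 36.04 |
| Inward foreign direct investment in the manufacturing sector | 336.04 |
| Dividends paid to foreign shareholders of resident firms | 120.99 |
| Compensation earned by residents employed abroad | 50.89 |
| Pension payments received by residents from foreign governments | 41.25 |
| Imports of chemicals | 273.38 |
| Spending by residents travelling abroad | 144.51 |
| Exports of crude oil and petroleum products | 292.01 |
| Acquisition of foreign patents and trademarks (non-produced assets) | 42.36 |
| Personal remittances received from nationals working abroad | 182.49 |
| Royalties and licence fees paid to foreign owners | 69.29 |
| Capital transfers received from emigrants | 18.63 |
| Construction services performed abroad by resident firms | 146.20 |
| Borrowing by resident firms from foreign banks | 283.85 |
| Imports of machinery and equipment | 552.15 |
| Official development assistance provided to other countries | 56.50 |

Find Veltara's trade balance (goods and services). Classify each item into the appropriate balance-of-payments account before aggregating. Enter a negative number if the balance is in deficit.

-601.12

Goods: 292.01 - 552.15 - 273.38 = -533.52
Services: -144.51 - 69.29 + 146.20 = -67.60
Trade balance = -533.52 + (-67.60) = -601.12
(Excluded from the trade balance — capital account: debt forgiveness received from foreign official creditors 36.04, acquisition of foreign patents and trademarks (non-produced assets) 42.36, capital transfers received from emigrants 18.63; financial account: inward foreign direct investment in the manufacturing sector 336.04, borrowing by resident firms from foreign banks 283.85; primary income: dividends paid to foreign shareholders of resident firms 120.99, compensation earned by residents employed abroad 50.89; secondary income: pension payments received by residents from foreign governments 41.25, personal remittances received from nationals working abroad 182.49, official development assistance provided to other countries 56.50.)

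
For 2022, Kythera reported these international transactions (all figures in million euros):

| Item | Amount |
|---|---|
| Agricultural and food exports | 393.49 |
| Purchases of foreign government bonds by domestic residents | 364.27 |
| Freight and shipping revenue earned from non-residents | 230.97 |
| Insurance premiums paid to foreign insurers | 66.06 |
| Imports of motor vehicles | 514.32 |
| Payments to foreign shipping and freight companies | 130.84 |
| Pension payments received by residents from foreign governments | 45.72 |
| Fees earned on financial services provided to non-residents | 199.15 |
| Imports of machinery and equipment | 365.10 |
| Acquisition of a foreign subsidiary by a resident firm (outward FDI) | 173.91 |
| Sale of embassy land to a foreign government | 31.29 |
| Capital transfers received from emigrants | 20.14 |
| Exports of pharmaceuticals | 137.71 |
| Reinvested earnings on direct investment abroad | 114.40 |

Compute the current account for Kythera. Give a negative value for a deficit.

45.12

Goods: -514.32 - 365.10 + 137.71 + 393.49 = -348.22
Services: -130.84 + 199.15 + 230.97 - 66.06 = 233.22
Primary income: 114.40
Secondary income: 45.72
Current account = (-348.22) + 233.22 + 114.40 + 45.72 = 45.12
(Excluded from the current account — financial account: purchases of foreign government bonds by domestic residents 364.27, acquisition of a foreign subsidiary by a resident firm (outward FDI) 173.91; capital account: sale of embassy land to a foreign government 31.29, capital transfers received from emigrants 20.14.)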